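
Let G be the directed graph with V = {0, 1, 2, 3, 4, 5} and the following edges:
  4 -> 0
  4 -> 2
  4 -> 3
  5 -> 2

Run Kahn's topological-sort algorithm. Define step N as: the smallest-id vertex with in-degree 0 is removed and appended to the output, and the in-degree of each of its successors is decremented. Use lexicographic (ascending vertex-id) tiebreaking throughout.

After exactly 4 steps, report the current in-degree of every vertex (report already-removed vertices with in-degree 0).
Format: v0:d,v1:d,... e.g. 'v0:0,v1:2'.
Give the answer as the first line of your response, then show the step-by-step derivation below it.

v0:0,v1:0,v2:1,v3:0,v4:0,v5:0

step 1: output 1; order=[1]; indeg=(1,0,2,1,0,0)
step 2: output 4; order=[1,4]; indeg=(0,0,1,0,0,0)
step 3: output 0; order=[1,4,0]; indeg=(0,0,1,0,0,0)
step 4: output 3; order=[1,4,0,3]; indeg=(0,0,1,0,0,0)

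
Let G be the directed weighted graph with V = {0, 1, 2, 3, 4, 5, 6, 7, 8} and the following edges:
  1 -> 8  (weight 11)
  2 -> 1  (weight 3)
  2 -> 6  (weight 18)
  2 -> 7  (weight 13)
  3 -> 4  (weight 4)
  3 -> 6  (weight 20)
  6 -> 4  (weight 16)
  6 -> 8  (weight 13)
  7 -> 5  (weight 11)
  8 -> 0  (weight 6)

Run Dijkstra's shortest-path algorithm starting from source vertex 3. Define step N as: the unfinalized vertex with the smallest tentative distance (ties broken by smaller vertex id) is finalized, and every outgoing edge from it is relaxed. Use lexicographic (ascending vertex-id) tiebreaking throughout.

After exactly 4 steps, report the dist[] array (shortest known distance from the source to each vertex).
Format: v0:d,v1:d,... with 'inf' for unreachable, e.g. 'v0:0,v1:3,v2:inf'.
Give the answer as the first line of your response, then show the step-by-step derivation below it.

v0:39,v1:inf,v2:inf,v3:0,v4:4,v5:inf,v6:20,v7:inf,v8:33

step 1: dist = v0:inf,v1:inf,v2:inf,v3:0,v4:4,v5:inf,v6:20,v7:inf,v8:inf
step 2: dist = v0:inf,v1:inf,v2:inf,v3:0,v4:4,v5:inf,v6:20,v7:inf,v8:inf
step 3: dist = v0:inf,v1:inf,v2:inf,v3:0,v4:4,v5:inf,v6:20,v7:inf,v8:33
step 4: dist = v0:39,v1:inf,v2:inf,v3:0,v4:4,v5:inf,v6:20,v7:inf,v8:33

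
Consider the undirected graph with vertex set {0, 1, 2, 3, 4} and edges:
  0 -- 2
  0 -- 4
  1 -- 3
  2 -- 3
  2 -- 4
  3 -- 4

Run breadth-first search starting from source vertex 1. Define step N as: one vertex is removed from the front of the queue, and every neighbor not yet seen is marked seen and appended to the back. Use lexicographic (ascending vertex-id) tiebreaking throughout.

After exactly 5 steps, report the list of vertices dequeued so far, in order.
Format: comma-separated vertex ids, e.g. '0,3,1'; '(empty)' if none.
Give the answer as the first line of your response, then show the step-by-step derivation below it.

1,3,2,4,0

step 1: dequeue 1; queue=[3]; order=1
step 2: dequeue 3; queue=[2,4]; order=1,3
step 3: dequeue 2; queue=[4,0]; order=1,3,2
step 4: dequeue 4; queue=[0]; order=1,3,2,4
step 5: dequeue 0; queue=[(empty)]; order=1,3,2,4,0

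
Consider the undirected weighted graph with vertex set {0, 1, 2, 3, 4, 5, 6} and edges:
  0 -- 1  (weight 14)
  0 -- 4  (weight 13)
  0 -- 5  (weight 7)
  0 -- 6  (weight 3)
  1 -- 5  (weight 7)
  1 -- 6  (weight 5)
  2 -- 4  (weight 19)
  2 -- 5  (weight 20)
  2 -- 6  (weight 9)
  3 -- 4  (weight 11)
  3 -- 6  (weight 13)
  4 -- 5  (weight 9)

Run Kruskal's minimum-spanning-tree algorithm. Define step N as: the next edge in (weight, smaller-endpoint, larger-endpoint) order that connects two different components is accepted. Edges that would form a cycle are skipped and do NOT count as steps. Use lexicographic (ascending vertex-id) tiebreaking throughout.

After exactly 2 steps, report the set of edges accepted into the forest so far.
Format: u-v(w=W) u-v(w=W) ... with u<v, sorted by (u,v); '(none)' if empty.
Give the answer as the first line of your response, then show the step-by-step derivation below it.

0-6(w=3) 1-6(w=5)

step 1: add edge 0-6 (w=3); MST = {0-6(w=3)}
step 2: add edge 1-6 (w=5); MST = {0-6(w=3) 1-6(w=5)}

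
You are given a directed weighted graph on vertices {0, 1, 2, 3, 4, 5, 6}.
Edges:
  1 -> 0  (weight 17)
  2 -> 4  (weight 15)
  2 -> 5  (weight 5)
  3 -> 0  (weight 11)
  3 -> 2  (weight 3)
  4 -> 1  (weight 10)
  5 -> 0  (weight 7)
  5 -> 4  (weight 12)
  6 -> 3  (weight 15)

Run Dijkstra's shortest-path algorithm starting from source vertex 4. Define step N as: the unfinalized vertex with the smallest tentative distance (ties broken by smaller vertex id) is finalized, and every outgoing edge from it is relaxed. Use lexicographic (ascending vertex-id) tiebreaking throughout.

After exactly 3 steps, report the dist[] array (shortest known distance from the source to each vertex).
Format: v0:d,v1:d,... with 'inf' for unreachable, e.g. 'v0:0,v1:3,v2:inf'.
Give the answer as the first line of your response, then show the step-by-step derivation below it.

v0:27,v1:10,v2:inf,v3:inf,v4:0,v5:inf,v6:inf

step 1: dist = v0:inf,v1:10,v2:inf,v3:inf,v4:0,v5:inf,v6:inf
step 2: dist = v0:27,v1:10,v2:inf,v3:inf,v4:0,v5:inf,v6:inf
step 3: dist = v0:27,v1:10,v2:inf,v3:inf,v4:0,v5:inf,v6:inf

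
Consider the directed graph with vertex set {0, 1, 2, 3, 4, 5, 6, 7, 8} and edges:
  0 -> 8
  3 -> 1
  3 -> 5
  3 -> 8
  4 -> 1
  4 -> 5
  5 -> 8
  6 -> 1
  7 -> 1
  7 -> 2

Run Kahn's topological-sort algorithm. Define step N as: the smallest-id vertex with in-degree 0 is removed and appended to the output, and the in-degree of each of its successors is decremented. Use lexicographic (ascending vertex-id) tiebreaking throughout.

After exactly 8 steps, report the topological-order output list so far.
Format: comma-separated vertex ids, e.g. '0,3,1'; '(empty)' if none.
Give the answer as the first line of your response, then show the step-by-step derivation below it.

0,3,4,5,6,7,1,2

step 1: output 0; order=[0]; indeg=(0,4,1,0,0,2,0,0,2)
step 2: output 3; order=[0,3]; indeg=(0,3,1,0,0,1,0,0,1)
step 3: output 4; order=[0,3,4]; indeg=(0,2,1,0,0,0,0,0,1)
step 4: output 5; order=[0,3,4,5]; indeg=(0,2,1,0,0,0,0,0,0)
step 5: output 6; order=[0,3,4,5,6]; indeg=(0,1,1,0,0,0,0,0,0)
step 6: output 7; order=[0,3,4,5,6,7]; indeg=(0,0,0,0,0,0,0,0,0)
step 7: output 1; order=[0,3,4,5,6,7,1]; indeg=(0,0,0,0,0,0,0,0,0)
step 8: output 2; order=[0,3,4,5,6,7,1,2]; indeg=(0,0,0,0,0,0,0,0,0)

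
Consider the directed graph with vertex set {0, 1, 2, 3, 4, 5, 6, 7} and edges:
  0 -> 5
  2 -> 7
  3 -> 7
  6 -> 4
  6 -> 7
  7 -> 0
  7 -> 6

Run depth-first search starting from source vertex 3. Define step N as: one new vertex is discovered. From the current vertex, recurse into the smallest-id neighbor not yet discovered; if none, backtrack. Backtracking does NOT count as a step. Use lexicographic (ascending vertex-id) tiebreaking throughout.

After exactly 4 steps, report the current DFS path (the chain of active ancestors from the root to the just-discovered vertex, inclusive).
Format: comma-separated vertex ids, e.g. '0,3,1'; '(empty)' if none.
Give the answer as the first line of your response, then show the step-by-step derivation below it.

3,7,0,5

step 1: discover 3; path=3; order=3
step 2: discover 7; path=3>7; order=3,7
step 3: discover 0; path=3>7>0; order=3,7,0
step 4: discover 5; path=3>7>0>5; order=3,7,0,5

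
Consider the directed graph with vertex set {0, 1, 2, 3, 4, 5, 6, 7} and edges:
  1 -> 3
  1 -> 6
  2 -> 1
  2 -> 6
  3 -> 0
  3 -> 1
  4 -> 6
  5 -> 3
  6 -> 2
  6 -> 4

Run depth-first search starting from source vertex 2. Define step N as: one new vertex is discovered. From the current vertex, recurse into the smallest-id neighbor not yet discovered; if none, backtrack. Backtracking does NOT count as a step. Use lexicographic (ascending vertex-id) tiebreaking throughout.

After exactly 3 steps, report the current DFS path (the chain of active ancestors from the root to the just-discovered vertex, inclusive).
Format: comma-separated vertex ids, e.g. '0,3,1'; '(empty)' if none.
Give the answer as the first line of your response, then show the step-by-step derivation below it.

2,1,3

step 1: discover 2; path=2; order=2
step 2: discover 1; path=2>1; order=2,1
step 3: discover 3; path=2>1>3; order=2,1,3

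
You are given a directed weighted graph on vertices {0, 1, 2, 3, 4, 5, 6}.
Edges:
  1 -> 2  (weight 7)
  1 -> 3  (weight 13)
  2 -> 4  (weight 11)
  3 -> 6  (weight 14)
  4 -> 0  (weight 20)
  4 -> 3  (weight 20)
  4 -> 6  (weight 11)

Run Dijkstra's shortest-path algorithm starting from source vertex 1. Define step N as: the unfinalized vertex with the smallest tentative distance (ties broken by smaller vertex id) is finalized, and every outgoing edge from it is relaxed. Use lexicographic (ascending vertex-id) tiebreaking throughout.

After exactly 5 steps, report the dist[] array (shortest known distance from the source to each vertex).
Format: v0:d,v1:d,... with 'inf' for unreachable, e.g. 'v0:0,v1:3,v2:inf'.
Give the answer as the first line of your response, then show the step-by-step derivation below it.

v0:38,v1:0,v2:7,v3:13,v4:18,v5:inf,v6:27

step 1: dist = v0:inf,v1:0,v2:7,v3:13,v4:inf,v5:inf,v6:inf
step 2: dist = v0:inf,v1:0,v2:7,v3:13,v4:18,v5:inf,v6:inf
step 3: dist = v0:inf,v1:0,v2:7,v3:13,v4:18,v5:inf,v6:27
step 4: dist = v0:38,v1:0,v2:7,v3:13,v4:18,v5:inf,v6:27
step 5: dist = v0:38,v1:0,v2:7,v3:13,v4:18,v5:inf,v6:27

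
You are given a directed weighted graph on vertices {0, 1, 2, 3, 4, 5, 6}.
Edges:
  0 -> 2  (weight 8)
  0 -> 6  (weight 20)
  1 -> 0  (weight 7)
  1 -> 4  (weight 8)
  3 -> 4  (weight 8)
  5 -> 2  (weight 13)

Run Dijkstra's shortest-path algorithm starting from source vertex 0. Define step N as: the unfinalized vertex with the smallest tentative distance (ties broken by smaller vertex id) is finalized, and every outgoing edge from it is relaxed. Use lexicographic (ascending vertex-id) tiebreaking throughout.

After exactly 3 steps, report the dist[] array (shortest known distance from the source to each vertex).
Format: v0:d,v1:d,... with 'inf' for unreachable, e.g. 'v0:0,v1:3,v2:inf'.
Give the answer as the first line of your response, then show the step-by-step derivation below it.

v0:0,v1:inf,v2:8,v3:inf,v4:inf,v5:inf,v6:20

step 1: dist = v0:0,v1:inf,v2:8,v3:inf,v4:inf,v5:inf,v6:20
step 2: dist = v0:0,v1:inf,v2:8,v3:inf,v4:inf,v5:inf,v6:20
step 3: dist = v0:0,v1:inf,v2:8,v3:inf,v4:inf,v5:inf,v6:20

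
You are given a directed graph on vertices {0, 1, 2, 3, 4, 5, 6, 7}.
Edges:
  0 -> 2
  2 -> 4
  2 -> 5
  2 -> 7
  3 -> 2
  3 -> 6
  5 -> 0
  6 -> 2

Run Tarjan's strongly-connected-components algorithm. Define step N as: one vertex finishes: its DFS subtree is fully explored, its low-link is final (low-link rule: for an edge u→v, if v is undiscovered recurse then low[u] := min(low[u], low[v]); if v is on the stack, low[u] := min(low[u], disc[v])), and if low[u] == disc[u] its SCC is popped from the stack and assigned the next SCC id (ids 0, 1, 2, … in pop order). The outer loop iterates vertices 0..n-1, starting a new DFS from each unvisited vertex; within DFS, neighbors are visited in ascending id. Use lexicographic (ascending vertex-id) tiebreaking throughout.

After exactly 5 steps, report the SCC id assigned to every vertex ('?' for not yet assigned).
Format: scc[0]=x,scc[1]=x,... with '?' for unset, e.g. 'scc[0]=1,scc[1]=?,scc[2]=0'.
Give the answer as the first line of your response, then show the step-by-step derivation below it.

scc[0]=2,scc[1]=?,scc[2]=2,scc[3]=?,scc[4]=0,scc[5]=2,scc[6]=?,scc[7]=1

step 1: low=(low[0]=0,low[1]=?,low[2]=1,low[3]=?,low[4]=2,low[5]=?,low[6]=?,low[7]=?); scc=(scc[0]=?,scc[1]=?,scc[2]=?,scc[3]=?,scc[4]=0,scc[5]=?,scc[6]=?,scc[7]=?)
step 2: low=(low[0]=0,low[1]=?,low[2]=1,low[3]=?,low[4]=2,low[5]=0,low[6]=?,low[7]=?); scc=(scc[0]=?,scc[1]=?,scc[2]=?,scc[3]=?,scc[4]=0,scc[5]=?,scc[6]=?,scc[7]=?)
step 3: low=(low[0]=0,low[1]=?,low[2]=0,low[3]=?,low[4]=2,low[5]=0,low[6]=?,low[7]=4); scc=(scc[0]=?,scc[1]=?,scc[2]=?,scc[3]=?,scc[4]=0,scc[5]=?,scc[6]=?,scc[7]=1)
step 4: low=(low[0]=0,low[1]=?,low[2]=0,low[3]=?,low[4]=2,low[5]=0,low[6]=?,low[7]=4); scc=(scc[0]=?,scc[1]=?,scc[2]=?,scc[3]=?,scc[4]=0,scc[5]=?,scc[6]=?,scc[7]=1)
step 5: low=(low[0]=0,low[1]=?,low[2]=0,low[3]=?,low[4]=2,low[5]=0,low[6]=?,low[7]=4); scc=(scc[0]=2,scc[1]=?,scc[2]=2,scc[3]=?,scc[4]=0,scc[5]=2,scc[6]=?,scc[7]=1)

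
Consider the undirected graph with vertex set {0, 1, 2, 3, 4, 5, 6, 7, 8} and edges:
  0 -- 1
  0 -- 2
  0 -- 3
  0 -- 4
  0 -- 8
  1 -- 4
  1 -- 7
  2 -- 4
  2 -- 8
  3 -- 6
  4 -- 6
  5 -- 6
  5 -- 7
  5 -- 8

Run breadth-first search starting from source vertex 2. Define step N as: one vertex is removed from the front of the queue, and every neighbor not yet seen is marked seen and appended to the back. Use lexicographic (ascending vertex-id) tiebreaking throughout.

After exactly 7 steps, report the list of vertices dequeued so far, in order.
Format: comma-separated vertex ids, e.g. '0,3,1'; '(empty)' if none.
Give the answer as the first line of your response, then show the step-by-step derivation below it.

2,0,4,8,1,3,6

step 1: dequeue 2; queue=[0,4,8]; order=2
step 2: dequeue 0; queue=[4,8,1,3]; order=2,0
step 3: dequeue 4; queue=[8,1,3,6]; order=2,0,4
step 4: dequeue 8; queue=[1,3,6,5]; order=2,0,4,8
step 5: dequeue 1; queue=[3,6,5,7]; order=2,0,4,8,1
step 6: dequeue 3; queue=[6,5,7]; order=2,0,4,8,1,3
step 7: dequeue 6; queue=[5,7]; order=2,0,4,8,1,3,6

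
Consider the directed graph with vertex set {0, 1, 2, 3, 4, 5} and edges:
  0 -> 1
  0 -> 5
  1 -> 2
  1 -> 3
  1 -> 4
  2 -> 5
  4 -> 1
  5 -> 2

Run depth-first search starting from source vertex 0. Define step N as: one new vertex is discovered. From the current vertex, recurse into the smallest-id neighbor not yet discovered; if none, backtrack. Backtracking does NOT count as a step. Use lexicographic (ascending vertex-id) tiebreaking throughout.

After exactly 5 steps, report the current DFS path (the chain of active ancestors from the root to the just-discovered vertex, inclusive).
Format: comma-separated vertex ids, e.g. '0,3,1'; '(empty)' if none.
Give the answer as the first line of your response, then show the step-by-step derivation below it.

0,1,3

step 1: discover 0; path=0; order=0
step 2: discover 1; path=0>1; order=0,1
step 3: discover 2; path=0>1>2; order=0,1,2
step 4: discover 5; path=0>1>2>5; order=0,1,2,5
step 5: discover 3; path=0>1>3; order=0,1,2,5,3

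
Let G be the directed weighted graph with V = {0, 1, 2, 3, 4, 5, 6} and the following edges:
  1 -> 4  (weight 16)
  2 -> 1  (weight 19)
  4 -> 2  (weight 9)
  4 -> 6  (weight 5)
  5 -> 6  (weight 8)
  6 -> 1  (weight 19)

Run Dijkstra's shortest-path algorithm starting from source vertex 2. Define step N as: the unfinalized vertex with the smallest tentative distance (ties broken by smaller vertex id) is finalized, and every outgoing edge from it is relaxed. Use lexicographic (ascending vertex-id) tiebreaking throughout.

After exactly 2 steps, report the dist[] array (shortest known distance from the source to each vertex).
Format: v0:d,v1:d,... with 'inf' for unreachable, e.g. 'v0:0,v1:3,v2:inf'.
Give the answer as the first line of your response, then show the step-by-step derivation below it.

v0:inf,v1:19,v2:0,v3:inf,v4:35,v5:inf,v6:inf

step 1: dist = v0:inf,v1:19,v2:0,v3:inf,v4:inf,v5:inf,v6:inf
step 2: dist = v0:inf,v1:19,v2:0,v3:inf,v4:35,v5:inf,v6:inf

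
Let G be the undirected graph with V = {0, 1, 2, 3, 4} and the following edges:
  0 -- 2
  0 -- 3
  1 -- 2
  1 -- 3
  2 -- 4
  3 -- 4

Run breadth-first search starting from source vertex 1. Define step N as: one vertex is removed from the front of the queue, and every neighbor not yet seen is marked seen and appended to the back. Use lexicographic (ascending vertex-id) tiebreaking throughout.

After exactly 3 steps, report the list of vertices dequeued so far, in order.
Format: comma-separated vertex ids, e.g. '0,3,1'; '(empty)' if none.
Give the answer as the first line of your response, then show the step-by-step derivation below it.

1,2,3

step 1: dequeue 1; queue=[2,3]; order=1
step 2: dequeue 2; queue=[3,0,4]; order=1,2
step 3: dequeue 3; queue=[0,4]; order=1,2,3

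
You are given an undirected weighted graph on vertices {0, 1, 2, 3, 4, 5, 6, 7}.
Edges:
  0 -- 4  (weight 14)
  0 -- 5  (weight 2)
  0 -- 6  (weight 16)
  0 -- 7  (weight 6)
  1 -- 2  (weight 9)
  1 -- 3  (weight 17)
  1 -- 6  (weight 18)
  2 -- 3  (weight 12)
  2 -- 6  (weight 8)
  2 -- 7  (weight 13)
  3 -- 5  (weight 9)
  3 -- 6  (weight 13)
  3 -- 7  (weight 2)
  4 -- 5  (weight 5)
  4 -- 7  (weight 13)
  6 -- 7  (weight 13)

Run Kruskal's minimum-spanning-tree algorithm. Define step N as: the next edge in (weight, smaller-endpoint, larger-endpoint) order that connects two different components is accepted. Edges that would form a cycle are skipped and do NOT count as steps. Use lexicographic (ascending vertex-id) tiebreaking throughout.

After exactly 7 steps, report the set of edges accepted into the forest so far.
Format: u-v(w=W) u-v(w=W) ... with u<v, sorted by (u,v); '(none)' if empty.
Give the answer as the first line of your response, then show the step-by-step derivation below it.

0-5(w=2) 0-7(w=6) 1-2(w=9) 2-3(w=12) 2-6(w=8) 3-7(w=2) 4-5(w=5)

step 1: add edge 0-5 (w=2); MST = {0-5(w=2)}
step 2: add edge 3-7 (w=2); MST = {0-5(w=2) 3-7(w=2)}
step 3: add edge 4-5 (w=5); MST = {0-5(w=2) 3-7(w=2) 4-5(w=5)}
step 4: add edge 0-7 (w=6); MST = {0-5(w=2) 0-7(w=6) 3-7(w=2) 4-5(w=5)}
step 5: add edge 2-6 (w=8); MST = {0-5(w=2) 0-7(w=6) 2-6(w=8) 3-7(w=2) 4-5(w=5)}
step 6: add edge 1-2 (w=9); MST = {0-5(w=2) 0-7(w=6) 1-2(w=9) 2-6(w=8) 3-7(w=2) 4-5(w=5)}
step 7: add edge 2-3 (w=12); MST = {0-5(w=2) 0-7(w=6) 1-2(w=9) 2-3(w=12) 2-6(w=8) 3-7(w=2) 4-5(w=5)}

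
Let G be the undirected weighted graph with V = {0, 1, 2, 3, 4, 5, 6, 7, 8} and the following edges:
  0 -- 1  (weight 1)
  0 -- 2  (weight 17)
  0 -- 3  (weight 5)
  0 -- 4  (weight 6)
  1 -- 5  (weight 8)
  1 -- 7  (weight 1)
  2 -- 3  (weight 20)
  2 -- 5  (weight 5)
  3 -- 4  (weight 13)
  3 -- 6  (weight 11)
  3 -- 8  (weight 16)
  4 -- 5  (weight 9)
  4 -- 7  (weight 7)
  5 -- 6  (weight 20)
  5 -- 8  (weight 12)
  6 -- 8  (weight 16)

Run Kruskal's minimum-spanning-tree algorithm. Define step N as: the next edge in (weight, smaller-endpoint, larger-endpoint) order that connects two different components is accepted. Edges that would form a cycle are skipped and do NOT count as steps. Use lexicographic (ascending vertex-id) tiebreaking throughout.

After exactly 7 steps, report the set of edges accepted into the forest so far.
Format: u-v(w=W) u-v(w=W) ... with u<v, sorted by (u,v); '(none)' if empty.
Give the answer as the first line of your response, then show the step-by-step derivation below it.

0-1(w=1) 0-3(w=5) 0-4(w=6) 1-5(w=8) 1-7(w=1) 2-5(w=5) 3-6(w=11)

step 1: add edge 0-1 (w=1); MST = {0-1(w=1)}
step 2: add edge 1-7 (w=1); MST = {0-1(w=1) 1-7(w=1)}
step 3: add edge 0-3 (w=5); MST = {0-1(w=1) 0-3(w=5) 1-7(w=1)}
step 4: add edge 2-5 (w=5); MST = {0-1(w=1) 0-3(w=5) 1-7(w=1) 2-5(w=5)}
step 5: add edge 0-4 (w=6); MST = {0-1(w=1) 0-3(w=5) 0-4(w=6) 1-7(w=1) 2-5(w=5)}
step 6: add edge 1-5 (w=8); MST = {0-1(w=1) 0-3(w=5) 0-4(w=6) 1-5(w=8) 1-7(w=1) 2-5(w=5)}
step 7: add edge 3-6 (w=11); MST = {0-1(w=1) 0-3(w=5) 0-4(w=6) 1-5(w=8) 1-7(w=1) 2-5(w=5) 3-6(w=11)}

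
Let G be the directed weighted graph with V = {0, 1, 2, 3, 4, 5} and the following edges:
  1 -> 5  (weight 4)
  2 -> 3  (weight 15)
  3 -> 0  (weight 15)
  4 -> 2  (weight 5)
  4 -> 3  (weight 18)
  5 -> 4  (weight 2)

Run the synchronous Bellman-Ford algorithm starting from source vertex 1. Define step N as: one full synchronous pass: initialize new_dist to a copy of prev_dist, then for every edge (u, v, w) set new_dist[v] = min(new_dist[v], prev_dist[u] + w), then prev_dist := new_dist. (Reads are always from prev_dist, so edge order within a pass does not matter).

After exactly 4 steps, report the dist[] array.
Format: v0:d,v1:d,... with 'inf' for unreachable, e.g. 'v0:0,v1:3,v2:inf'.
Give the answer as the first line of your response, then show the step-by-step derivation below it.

v0:39,v1:0,v2:11,v3:24,v4:6,v5:4

step 1: dist = v0:inf,v1:0,v2:inf,v3:inf,v4:inf,v5:4
step 2: dist = v0:inf,v1:0,v2:inf,v3:inf,v4:6,v5:4
step 3: dist = v0:inf,v1:0,v2:11,v3:24,v4:6,v5:4
step 4: dist = v0:39,v1:0,v2:11,v3:24,v4:6,v5:4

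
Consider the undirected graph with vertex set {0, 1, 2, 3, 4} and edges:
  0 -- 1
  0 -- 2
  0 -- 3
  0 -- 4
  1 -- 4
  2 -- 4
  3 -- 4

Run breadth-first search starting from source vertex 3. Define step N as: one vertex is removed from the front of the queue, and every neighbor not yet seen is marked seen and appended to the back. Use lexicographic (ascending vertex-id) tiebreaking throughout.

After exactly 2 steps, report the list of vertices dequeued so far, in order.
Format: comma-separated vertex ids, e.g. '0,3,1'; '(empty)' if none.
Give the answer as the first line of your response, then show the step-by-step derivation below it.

3,0

step 1: dequeue 3; queue=[0,4]; order=3
step 2: dequeue 0; queue=[4,1,2]; order=3,0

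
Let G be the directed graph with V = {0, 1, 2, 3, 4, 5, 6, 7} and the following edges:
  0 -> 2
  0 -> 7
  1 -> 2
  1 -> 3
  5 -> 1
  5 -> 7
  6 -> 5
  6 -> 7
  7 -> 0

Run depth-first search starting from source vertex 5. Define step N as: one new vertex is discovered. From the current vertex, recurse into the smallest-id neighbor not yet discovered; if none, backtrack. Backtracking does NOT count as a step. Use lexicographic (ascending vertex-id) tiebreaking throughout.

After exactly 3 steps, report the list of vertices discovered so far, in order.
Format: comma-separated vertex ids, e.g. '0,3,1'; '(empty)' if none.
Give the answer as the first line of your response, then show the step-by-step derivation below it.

5,1,2

step 1: discover 5; path=5; order=5
step 2: discover 1; path=5>1; order=5,1
step 3: discover 2; path=5>1>2; order=5,1,2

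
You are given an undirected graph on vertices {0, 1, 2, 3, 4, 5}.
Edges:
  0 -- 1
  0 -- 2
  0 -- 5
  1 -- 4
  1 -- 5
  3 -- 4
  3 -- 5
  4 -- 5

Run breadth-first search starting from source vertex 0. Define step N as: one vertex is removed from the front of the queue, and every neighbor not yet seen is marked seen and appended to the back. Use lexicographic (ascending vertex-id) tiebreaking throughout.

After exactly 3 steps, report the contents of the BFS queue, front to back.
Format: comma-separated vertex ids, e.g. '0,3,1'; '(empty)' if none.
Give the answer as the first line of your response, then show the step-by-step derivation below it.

5,4

step 1: dequeue 0; queue=[1,2,5]; order=0
step 2: dequeue 1; queue=[2,5,4]; order=0,1
step 3: dequeue 2; queue=[5,4]; order=0,1,2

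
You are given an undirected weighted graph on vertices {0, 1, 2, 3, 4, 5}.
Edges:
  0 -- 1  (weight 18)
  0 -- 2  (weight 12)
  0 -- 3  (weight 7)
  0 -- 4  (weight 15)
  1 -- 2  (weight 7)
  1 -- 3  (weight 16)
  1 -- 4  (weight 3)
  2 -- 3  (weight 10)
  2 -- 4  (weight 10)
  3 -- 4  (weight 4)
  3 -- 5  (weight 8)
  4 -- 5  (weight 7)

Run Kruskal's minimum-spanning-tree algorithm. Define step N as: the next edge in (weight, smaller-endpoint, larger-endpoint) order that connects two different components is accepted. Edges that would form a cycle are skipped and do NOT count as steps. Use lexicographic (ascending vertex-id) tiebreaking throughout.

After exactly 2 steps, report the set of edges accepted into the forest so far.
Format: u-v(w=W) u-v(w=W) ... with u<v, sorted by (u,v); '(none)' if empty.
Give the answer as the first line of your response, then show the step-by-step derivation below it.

1-4(w=3) 3-4(w=4)

step 1: add edge 1-4 (w=3); MST = {1-4(w=3)}
step 2: add edge 3-4 (w=4); MST = {1-4(w=3) 3-4(w=4)}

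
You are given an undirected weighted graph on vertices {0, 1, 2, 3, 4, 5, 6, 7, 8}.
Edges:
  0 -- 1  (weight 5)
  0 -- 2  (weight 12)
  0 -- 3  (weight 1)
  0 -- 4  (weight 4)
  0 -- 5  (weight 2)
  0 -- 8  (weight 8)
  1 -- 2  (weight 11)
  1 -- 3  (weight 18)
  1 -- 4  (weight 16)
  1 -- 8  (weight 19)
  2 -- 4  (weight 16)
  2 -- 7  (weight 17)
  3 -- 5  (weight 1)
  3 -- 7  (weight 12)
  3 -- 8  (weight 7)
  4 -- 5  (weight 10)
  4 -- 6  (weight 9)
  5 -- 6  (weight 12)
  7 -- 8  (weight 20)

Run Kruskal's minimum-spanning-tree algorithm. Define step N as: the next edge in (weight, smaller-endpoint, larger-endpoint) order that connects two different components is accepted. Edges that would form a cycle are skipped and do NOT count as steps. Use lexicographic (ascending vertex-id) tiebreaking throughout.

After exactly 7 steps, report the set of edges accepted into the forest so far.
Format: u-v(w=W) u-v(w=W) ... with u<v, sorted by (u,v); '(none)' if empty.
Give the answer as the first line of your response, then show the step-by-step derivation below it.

0-1(w=5) 0-3(w=1) 0-4(w=4) 1-2(w=11) 3-5(w=1) 3-8(w=7) 4-6(w=9)

step 1: add edge 0-3 (w=1); MST = {0-3(w=1)}
step 2: add edge 3-5 (w=1); MST = {0-3(w=1) 3-5(w=1)}
step 3: add edge 0-4 (w=4); MST = {0-3(w=1) 0-4(w=4) 3-5(w=1)}
step 4: add edge 0-1 (w=5); MST = {0-1(w=5) 0-3(w=1) 0-4(w=4) 3-5(w=1)}
step 5: add edge 3-8 (w=7); MST = {0-1(w=5) 0-3(w=1) 0-4(w=4) 3-5(w=1) 3-8(w=7)}
step 6: add edge 4-6 (w=9); MST = {0-1(w=5) 0-3(w=1) 0-4(w=4) 3-5(w=1) 3-8(w=7) 4-6(w=9)}
step 7: add edge 1-2 (w=11); MST = {0-1(w=5) 0-3(w=1) 0-4(w=4) 1-2(w=11) 3-5(w=1) 3-8(w=7) 4-6(w=9)}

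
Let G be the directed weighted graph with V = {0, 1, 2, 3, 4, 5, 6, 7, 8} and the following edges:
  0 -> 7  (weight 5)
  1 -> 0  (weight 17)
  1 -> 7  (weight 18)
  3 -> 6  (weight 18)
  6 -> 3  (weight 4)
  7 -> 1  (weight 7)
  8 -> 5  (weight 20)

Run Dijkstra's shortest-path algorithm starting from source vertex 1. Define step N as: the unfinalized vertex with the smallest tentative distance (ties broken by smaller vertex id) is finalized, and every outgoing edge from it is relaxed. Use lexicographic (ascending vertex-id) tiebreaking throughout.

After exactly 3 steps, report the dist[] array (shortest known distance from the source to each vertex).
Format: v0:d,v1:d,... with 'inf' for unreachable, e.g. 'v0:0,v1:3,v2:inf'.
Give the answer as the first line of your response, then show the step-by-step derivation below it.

v0:17,v1:0,v2:inf,v3:inf,v4:inf,v5:inf,v6:inf,v7:18,v8:inf

step 1: dist = v0:17,v1:0,v2:inf,v3:inf,v4:inf,v5:inf,v6:inf,v7:18,v8:inf
step 2: dist = v0:17,v1:0,v2:inf,v3:inf,v4:inf,v5:inf,v6:inf,v7:18,v8:inf
step 3: dist = v0:17,v1:0,v2:inf,v3:inf,v4:inf,v5:inf,v6:inf,v7:18,v8:inf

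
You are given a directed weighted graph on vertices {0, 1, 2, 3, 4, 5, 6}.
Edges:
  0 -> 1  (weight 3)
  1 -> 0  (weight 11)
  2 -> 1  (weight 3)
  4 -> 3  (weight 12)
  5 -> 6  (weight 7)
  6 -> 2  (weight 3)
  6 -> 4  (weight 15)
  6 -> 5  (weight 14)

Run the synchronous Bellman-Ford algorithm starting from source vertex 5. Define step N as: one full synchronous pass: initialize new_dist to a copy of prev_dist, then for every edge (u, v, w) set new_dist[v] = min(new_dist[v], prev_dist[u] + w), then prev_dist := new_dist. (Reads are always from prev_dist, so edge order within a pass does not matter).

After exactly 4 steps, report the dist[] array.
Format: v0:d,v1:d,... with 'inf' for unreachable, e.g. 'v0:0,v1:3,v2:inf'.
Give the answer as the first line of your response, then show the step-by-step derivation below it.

v0:24,v1:13,v2:10,v3:34,v4:22,v5:0,v6:7

step 1: dist = v0:inf,v1:inf,v2:inf,v3:inf,v4:inf,v5:0,v6:7
step 2: dist = v0:inf,v1:inf,v2:10,v3:inf,v4:22,v5:0,v6:7
step 3: dist = v0:inf,v1:13,v2:10,v3:34,v4:22,v5:0,v6:7
step 4: dist = v0:24,v1:13,v2:10,v3:34,v4:22,v5:0,v6:7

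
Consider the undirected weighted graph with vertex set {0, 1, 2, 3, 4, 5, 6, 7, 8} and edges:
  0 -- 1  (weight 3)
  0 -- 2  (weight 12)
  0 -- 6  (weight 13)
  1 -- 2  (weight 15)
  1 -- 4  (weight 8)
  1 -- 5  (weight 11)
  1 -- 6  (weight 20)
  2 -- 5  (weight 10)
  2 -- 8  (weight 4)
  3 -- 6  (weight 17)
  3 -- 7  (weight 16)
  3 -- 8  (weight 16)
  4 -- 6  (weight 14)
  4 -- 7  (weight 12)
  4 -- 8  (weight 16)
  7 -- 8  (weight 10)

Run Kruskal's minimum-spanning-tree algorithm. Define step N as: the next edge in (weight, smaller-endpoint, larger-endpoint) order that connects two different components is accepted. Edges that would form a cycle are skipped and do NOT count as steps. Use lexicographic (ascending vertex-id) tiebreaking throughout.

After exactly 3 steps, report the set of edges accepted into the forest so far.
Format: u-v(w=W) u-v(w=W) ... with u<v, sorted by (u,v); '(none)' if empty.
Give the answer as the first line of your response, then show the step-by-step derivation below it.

0-1(w=3) 1-4(w=8) 2-8(w=4)

step 1: add edge 0-1 (w=3); MST = {0-1(w=3)}
step 2: add edge 2-8 (w=4); MST = {0-1(w=3) 2-8(w=4)}
step 3: add edge 1-4 (w=8); MST = {0-1(w=3) 1-4(w=8) 2-8(w=4)}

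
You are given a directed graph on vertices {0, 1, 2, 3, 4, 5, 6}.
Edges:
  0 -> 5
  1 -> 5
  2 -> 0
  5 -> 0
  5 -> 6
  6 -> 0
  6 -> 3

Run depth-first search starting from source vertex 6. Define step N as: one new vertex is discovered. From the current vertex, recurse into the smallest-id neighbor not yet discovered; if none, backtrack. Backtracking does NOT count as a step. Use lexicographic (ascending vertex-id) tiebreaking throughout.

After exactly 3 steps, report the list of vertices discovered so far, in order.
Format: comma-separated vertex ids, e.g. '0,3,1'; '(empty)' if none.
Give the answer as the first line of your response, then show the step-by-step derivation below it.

6,0,5

step 1: discover 6; path=6; order=6
step 2: discover 0; path=6>0; order=6,0
step 3: discover 5; path=6>0>5; order=6,0,5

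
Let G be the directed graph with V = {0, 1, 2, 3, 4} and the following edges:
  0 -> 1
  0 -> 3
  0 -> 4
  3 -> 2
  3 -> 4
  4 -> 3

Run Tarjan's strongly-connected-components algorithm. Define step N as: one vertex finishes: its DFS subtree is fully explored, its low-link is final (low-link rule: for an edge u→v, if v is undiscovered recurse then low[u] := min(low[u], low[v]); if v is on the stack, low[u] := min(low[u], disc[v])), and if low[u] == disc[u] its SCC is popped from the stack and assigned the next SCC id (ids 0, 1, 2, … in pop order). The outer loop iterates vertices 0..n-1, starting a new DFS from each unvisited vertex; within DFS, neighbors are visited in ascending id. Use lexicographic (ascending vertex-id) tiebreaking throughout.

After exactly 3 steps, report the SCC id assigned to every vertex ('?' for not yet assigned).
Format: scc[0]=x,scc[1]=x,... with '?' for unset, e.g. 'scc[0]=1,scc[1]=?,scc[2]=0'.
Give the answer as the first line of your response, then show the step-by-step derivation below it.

scc[0]=?,scc[1]=0,scc[2]=1,scc[3]=?,scc[4]=?

step 1: low=(low[0]=0,low[1]=1,low[2]=?,low[3]=?,low[4]=?); scc=(scc[0]=?,scc[1]=0,scc[2]=?,scc[3]=?,scc[4]=?)
step 2: low=(low[0]=0,low[1]=1,low[2]=3,low[3]=2,low[4]=?); scc=(scc[0]=?,scc[1]=0,scc[2]=1,scc[3]=?,scc[4]=?)
step 3: low=(low[0]=0,low[1]=1,low[2]=3,low[3]=2,low[4]=2); scc=(scc[0]=?,scc[1]=0,scc[2]=1,scc[3]=?,scc[4]=?)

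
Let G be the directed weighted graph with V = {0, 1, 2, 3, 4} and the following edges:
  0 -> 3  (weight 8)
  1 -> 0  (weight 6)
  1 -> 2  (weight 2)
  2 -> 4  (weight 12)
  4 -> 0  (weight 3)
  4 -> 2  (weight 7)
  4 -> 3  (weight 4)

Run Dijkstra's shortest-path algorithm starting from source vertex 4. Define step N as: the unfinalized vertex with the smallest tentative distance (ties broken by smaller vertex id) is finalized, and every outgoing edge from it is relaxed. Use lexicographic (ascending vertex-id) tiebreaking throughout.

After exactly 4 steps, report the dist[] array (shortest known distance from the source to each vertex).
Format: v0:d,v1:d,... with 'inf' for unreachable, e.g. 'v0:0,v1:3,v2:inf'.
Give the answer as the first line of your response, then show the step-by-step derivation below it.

v0:3,v1:inf,v2:7,v3:4,v4:0

step 1: dist = v0:3,v1:inf,v2:7,v3:4,v4:0
step 2: dist = v0:3,v1:inf,v2:7,v3:4,v4:0
step 3: dist = v0:3,v1:inf,v2:7,v3:4,v4:0
step 4: dist = v0:3,v1:inf,v2:7,v3:4,v4:0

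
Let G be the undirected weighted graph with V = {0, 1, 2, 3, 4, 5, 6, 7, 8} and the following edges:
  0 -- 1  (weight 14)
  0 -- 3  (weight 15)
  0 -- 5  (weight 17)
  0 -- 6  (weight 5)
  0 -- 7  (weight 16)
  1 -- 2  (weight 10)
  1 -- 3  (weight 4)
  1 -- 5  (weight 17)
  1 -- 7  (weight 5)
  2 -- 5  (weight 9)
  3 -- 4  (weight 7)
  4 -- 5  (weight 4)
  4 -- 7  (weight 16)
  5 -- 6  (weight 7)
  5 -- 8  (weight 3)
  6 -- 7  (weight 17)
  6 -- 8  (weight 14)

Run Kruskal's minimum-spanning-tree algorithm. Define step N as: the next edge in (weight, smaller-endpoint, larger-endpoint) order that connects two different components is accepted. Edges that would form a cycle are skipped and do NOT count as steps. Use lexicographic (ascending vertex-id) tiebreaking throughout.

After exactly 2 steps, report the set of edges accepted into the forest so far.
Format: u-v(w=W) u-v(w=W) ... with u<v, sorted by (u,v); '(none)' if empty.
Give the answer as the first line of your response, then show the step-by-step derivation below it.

1-3(w=4) 5-8(w=3)

step 1: add edge 5-8 (w=3); MST = {5-8(w=3)}
step 2: add edge 1-3 (w=4); MST = {1-3(w=4) 5-8(w=3)}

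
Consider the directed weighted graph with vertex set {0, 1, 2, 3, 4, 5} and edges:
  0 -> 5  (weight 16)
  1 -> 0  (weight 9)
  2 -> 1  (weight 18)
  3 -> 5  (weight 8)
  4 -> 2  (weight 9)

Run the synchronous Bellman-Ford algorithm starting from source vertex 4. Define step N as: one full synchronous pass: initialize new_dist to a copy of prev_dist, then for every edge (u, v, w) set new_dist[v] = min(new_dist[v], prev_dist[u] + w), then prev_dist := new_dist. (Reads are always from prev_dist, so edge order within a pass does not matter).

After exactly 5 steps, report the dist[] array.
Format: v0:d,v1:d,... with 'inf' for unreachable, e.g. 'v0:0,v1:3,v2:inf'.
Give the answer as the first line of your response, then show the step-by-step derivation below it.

v0:36,v1:27,v2:9,v3:inf,v4:0,v5:52

step 1: dist = v0:inf,v1:inf,v2:9,v3:inf,v4:0,v5:inf
step 2: dist = v0:inf,v1:27,v2:9,v3:inf,v4:0,v5:inf
step 3: dist = v0:36,v1:27,v2:9,v3:inf,v4:0,v5:inf
step 4: dist = v0:36,v1:27,v2:9,v3:inf,v4:0,v5:52
step 5: dist = v0:36,v1:27,v2:9,v3:inf,v4:0,v5:52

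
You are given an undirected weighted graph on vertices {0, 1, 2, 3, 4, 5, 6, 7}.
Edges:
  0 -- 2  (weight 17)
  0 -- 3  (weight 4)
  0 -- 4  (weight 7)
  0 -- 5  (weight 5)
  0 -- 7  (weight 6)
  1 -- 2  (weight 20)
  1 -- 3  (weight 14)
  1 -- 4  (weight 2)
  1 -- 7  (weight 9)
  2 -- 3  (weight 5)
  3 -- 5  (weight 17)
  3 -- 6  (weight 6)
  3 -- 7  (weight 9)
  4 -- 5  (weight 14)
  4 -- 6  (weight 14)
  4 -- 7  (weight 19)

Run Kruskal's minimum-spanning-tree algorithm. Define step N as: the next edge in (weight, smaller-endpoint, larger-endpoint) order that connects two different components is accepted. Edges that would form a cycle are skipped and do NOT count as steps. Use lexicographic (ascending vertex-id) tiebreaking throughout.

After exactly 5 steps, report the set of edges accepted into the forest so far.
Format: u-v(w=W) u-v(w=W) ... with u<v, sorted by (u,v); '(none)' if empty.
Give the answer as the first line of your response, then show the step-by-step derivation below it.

0-3(w=4) 0-5(w=5) 0-7(w=6) 1-4(w=2) 2-3(w=5)

step 1: add edge 1-4 (w=2); MST = {1-4(w=2)}
step 2: add edge 0-3 (w=4); MST = {0-3(w=4) 1-4(w=2)}
step 3: add edge 0-5 (w=5); MST = {0-3(w=4) 0-5(w=5) 1-4(w=2)}
step 4: add edge 2-3 (w=5); MST = {0-3(w=4) 0-5(w=5) 1-4(w=2) 2-3(w=5)}
step 5: add edge 0-7 (w=6); MST = {0-3(w=4) 0-5(w=5) 0-7(w=6) 1-4(w=2) 2-3(w=5)}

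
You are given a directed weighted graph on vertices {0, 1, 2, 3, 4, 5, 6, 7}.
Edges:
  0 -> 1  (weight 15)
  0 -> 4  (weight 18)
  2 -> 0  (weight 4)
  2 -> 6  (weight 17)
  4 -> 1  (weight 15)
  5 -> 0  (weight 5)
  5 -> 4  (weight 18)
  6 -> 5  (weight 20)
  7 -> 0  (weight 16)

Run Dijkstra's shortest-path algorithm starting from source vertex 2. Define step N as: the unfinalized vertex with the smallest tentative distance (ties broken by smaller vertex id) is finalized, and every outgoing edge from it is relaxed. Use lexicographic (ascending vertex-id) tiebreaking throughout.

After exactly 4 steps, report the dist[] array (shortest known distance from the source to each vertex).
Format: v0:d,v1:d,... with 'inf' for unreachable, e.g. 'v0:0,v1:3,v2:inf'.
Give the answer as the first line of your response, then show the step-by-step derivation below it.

v0:4,v1:19,v2:0,v3:inf,v4:22,v5:37,v6:17,v7:inf

step 1: dist = v0:4,v1:inf,v2:0,v3:inf,v4:inf,v5:inf,v6:17,v7:inf
step 2: dist = v0:4,v1:19,v2:0,v3:inf,v4:22,v5:inf,v6:17,v7:inf
step 3: dist = v0:4,v1:19,v2:0,v3:inf,v4:22,v5:37,v6:17,v7:inf
step 4: dist = v0:4,v1:19,v2:0,v3:inf,v4:22,v5:37,v6:17,v7:inf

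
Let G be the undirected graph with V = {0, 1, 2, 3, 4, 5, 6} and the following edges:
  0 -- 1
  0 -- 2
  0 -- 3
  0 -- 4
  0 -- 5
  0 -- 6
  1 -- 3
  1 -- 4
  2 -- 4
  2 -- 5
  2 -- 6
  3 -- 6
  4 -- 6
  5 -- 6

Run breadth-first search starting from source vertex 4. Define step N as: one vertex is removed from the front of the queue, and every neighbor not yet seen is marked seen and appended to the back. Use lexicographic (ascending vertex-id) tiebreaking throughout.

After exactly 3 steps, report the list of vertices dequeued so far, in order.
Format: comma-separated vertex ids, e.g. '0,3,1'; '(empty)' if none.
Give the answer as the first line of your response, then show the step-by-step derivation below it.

4,0,1

step 1: dequeue 4; queue=[0,1,2,6]; order=4
step 2: dequeue 0; queue=[1,2,6,3,5]; order=4,0
step 3: dequeue 1; queue=[2,6,3,5]; order=4,0,1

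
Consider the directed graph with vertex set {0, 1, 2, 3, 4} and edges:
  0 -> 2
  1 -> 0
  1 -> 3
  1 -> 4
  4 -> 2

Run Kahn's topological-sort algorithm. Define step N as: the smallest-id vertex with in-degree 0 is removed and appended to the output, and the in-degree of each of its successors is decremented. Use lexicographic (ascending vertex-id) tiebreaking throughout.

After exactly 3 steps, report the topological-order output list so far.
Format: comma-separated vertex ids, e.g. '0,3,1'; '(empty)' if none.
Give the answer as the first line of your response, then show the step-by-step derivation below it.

1,0,3

step 1: output 1; order=[1]; indeg=(0,0,2,0,0)
step 2: output 0; order=[1,0]; indeg=(0,0,1,0,0)
step 3: output 3; order=[1,0,3]; indeg=(0,0,1,0,0)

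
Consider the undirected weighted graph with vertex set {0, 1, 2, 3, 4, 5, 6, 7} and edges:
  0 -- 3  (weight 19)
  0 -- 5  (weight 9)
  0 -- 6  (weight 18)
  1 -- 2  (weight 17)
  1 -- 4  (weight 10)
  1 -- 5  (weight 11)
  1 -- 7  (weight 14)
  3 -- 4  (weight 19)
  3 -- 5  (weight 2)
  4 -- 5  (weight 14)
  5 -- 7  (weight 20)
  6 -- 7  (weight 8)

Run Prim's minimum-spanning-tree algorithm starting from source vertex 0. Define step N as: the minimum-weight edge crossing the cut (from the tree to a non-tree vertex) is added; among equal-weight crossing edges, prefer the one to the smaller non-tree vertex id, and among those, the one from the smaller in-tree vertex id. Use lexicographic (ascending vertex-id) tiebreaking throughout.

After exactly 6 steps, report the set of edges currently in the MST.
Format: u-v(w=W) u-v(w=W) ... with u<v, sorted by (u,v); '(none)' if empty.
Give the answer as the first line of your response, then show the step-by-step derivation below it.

0-5(w=9) 1-4(w=10) 1-5(w=11) 1-7(w=14) 3-5(w=2) 6-7(w=8)

step 1: add edge 0-5 (w=9); MST = {0-5(w=9)}
step 2: add edge 3-5 (w=2); MST = {0-5(w=9) 3-5(w=2)}
step 3: add edge 1-5 (w=11); MST = {0-5(w=9) 1-5(w=11) 3-5(w=2)}
step 4: add edge 1-4 (w=10); MST = {0-5(w=9) 1-4(w=10) 1-5(w=11) 3-5(w=2)}
step 5: add edge 1-7 (w=14); MST = {0-5(w=9) 1-4(w=10) 1-5(w=11) 1-7(w=14) 3-5(w=2)}
step 6: add edge 6-7 (w=8); MST = {0-5(w=9) 1-4(w=10) 1-5(w=11) 1-7(w=14) 3-5(w=2) 6-7(w=8)}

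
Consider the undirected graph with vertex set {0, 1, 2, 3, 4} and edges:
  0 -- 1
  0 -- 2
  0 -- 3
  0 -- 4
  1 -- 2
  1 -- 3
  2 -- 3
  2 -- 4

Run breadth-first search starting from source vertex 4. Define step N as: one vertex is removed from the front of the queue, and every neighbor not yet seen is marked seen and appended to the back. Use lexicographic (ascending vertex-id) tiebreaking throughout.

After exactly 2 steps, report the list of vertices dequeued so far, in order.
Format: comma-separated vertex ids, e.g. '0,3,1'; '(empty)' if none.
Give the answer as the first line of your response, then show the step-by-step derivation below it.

4,0

step 1: dequeue 4; queue=[0,2]; order=4
step 2: dequeue 0; queue=[2,1,3]; order=4,0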